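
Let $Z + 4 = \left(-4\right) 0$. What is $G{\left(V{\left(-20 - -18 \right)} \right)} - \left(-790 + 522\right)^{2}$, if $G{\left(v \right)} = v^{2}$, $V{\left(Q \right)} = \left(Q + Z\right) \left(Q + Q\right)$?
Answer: $-71248$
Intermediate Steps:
$Z = -4$ ($Z = -4 - 0 = -4 + 0 = -4$)
$V{\left(Q \right)} = 2 Q \left(-4 + Q\right)$ ($V{\left(Q \right)} = \left(Q - 4\right) \left(Q + Q\right) = \left(-4 + Q\right) 2 Q = 2 Q \left(-4 + Q\right)$)
$G{\left(V{\left(-20 - -18 \right)} \right)} - \left(-790 + 522\right)^{2} = \left(2 \left(-20 - -18\right) \left(-4 - 2\right)\right)^{2} - \left(-790 + 522\right)^{2} = \left(2 \left(-20 + 18\right) \left(-4 + \left(-20 + 18\right)\right)\right)^{2} - \left(-268\right)^{2} = \left(2 \left(-2\right) \left(-4 - 2\right)\right)^{2} - 71824 = \left(2 \left(-2\right) \left(-6\right)\right)^{2} - 71824 = 24^{2} - 71824 = 576 - 71824 = -71248$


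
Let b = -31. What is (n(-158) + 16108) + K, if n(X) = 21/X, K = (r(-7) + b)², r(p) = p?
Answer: 2773195/158 ≈ 17552.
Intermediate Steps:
K = 1444 (K = (-7 - 31)² = (-38)² = 1444)
(n(-158) + 16108) + K = (21/(-158) + 16108) + 1444 = (21*(-1/158) + 16108) + 1444 = (-21/158 + 16108) + 1444 = 2545043/158 + 1444 = 2773195/158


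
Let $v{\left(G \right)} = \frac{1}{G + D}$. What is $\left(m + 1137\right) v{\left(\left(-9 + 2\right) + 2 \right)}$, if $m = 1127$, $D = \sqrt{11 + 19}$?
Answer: $2264 + \frac{2264 \sqrt{30}}{5} \approx 4744.1$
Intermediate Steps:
$D = \sqrt{30} \approx 5.4772$
$v{\left(G \right)} = \frac{1}{G + \sqrt{30}}$
$\left(m + 1137\right) v{\left(\left(-9 + 2\right) + 2 \right)} = \frac{1127 + 1137}{\left(\left(-9 + 2\right) + 2\right) + \sqrt{30}} = \frac{2264}{\left(-7 + 2\right) + \sqrt{30}} = \frac{2264}{-5 + \sqrt{30}}$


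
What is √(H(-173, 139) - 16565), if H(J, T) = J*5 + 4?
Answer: I*√17426 ≈ 132.01*I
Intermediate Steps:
H(J, T) = 4 + 5*J (H(J, T) = 5*J + 4 = 4 + 5*J)
√(H(-173, 139) - 16565) = √((4 + 5*(-173)) - 16565) = √((4 - 865) - 16565) = √(-861 - 16565) = √(-17426) = I*√17426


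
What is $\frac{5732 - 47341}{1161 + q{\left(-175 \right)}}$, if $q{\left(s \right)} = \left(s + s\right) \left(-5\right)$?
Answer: $- \frac{41609}{2911} \approx -14.294$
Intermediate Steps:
$q{\left(s \right)} = - 10 s$ ($q{\left(s \right)} = 2 s \left(-5\right) = - 10 s$)
$\frac{5732 - 47341}{1161 + q{\left(-175 \right)}} = \frac{5732 - 47341}{1161 - -1750} = - \frac{41609}{1161 + 1750} = - \frac{41609}{2911}$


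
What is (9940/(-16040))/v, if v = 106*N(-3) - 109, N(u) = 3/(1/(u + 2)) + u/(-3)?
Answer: 497/257442 ≈ 0.0019305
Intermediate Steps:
N(u) = 6 + 8*u/3 (N(u) = 3/(1/(2 + u)) + u*(-1/3) = 3*(2 + u) - u/3 = (6 + 3*u) - u/3 = 6 + 8*u/3)
v = -321 (v = 106*(6 + (8/3)*(-3)) - 109 = 106*(6 - 8) - 109 = 106*(-2) - 109 = -212 - 109 = -321)
(9940/(-16040))/v = (9940/(-16040))/(-321) = (9940*(-1/16040))*(-1/321) = -497/802*(-1/321) = 497/257442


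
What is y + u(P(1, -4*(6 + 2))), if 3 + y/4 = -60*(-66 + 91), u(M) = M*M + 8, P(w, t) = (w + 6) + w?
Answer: -5940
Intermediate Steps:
P(w, t) = 6 + 2*w (P(w, t) = (6 + w) + w = 6 + 2*w)
u(M) = 8 + M² (u(M) = M² + 8 = 8 + M²)
y = -6012 (y = -12 + 4*(-60*(-66 + 91)) = -12 + 4*(-60*25) = -12 + 4*(-1500) = -12 - 6000 = -6012)
y + u(P(1, -4*(6 + 2))) = -6012 + (8 + (6 + 2*1)²) = -6012 + (8 + (6 + 2)²) = -6012 + (8 + 8²) = -6012 + (8 + 64) = -6012 + 72 = -5940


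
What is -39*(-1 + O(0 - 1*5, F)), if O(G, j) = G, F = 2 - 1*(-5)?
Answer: 234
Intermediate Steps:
F = 7 (F = 2 + 5 = 7)
-39*(-1 + O(0 - 1*5, F)) = -39*(-1 + (0 - 1*5)) = -39*(-1 + (0 - 5)) = -39*(-1 - 5) = -39*(-6) = 234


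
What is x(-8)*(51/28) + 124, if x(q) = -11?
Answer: 2911/28 ≈ 103.96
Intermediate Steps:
x(-8)*(51/28) + 124 = -561/28 + 124 = 2911/28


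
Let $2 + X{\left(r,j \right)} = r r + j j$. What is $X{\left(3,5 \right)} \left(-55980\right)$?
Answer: $-1791360$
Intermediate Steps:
$X{\left(r,j \right)} = -2 + j^{2} + r^{2}$ ($X{\left(r,j \right)} = -2 + \left(r r + j j\right) = -2 + \left(r^{2} + j^{2}\right) = -2 + \left(j^{2} + r^{2}\right) = -2 + j^{2} + r^{2}$)
$X{\left(3,5 \right)} \left(-55980\right) = \left(-2 + 5^{2} + 3^{2}\right) \left(-55980\right) = \left(-2 + 25 + 9\right) \left(-55980\right) = 32 \left(-55980\right) = -1791360$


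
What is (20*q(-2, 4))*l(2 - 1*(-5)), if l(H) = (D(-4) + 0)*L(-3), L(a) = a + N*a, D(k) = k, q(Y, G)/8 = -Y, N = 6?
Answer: 26880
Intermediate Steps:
q(Y, G) = -8*Y (q(Y, G) = 8*(-Y) = -8*Y)
L(a) = 7*a (L(a) = a + 6*a = 7*a)
l(H) = 84 (l(H) = (-4 + 0)*(7*(-3)) = -4*(-21) = 84)
(20*q(-2, 4))*l(2 - 1*(-5)) = (20*(-8*(-2)))*84 = (20*16)*84 = 320*84 = 26880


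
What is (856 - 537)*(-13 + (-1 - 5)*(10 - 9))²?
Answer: 115159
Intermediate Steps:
(856 - 537)*(-13 + (-1 - 5)*(10 - 9))² = 319*(-13 - 6*1)² = 319*(-13 - 6)² = 319*(-19)² = 319*361 = 115159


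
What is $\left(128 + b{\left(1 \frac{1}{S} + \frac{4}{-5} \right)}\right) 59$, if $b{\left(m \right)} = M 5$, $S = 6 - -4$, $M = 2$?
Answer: $8142$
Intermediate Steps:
$S = 10$ ($S = 6 + 4 = 10$)
$b{\left(m \right)} = 10$ ($b{\left(m \right)} = 2 \cdot 5 = 10$)
$\left(128 + b{\left(1 \frac{1}{S} + \frac{4}{-5} \right)}\right) 59 = \left(128 + 10\right) 59 = 138 \cdot 59 = 8142$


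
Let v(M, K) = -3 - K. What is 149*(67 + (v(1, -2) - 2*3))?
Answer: 8940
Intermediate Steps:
149*(67 + (v(1, -2) - 2*3)) = 149*(67 + ((-3 - 1*(-2)) - 2*3)) = 149*(67 + ((-3 + 2) - 6)) = 149*(67 + (-1 - 6)) = 149*(67 - 7) = 149*60 = 8940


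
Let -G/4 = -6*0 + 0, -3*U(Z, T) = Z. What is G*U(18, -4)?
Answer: 0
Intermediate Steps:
U(Z, T) = -Z/3
G = 0 (G = -4*(-6*0 + 0) = -4*(0 + 0) = -4*0 = 0)
G*U(18, -4) = 0*(-⅓*18) = 0*(-6) = 0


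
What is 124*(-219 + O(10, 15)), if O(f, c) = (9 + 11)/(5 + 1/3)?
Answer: -26691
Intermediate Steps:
O(f, c) = 15/4 (O(f, c) = 20/(5 + ⅓) = 20/(16/3) = 20*(3/16) = 15/4)
124*(-219 + O(10, 15)) = 124*(-219 + 15/4) = 124*(-861/4) = -26691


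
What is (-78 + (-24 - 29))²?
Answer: 17161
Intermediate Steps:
(-78 + (-24 - 29))² = (-78 - 53)² = (-131)² = 17161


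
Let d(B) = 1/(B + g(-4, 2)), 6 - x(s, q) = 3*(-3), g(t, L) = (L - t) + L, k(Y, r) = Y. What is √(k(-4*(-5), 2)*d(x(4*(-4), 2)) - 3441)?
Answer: I*√1819829/23 ≈ 58.653*I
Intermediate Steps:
g(t, L) = -t + 2*L
x(s, q) = 15 (x(s, q) = 6 - 3*(-3) = 6 - 1*(-9) = 6 + 9 = 15)
d(B) = 1/(8 + B) (d(B) = 1/(B + (-1*(-4) + 2*2)) = 1/(B + (4 + 4)) = 1/(B + 8) = 1/(8 + B))
√(k(-4*(-5), 2)*d(x(4*(-4), 2)) - 3441) = √((-4*(-5))/(8 + 15) - 3441) = √(20/23 - 3441) = √(-79123/23) = I*√1819829/23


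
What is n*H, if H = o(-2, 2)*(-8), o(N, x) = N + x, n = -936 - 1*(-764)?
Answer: 0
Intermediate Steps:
n = -172 (n = -936 + 764 = -172)
H = 0 (H = (-2 + 2)*(-8) = 0*(-8) = 0)
n*H = -172*0 = 0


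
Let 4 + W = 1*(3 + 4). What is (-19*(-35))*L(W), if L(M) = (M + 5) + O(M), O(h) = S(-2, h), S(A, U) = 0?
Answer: 5320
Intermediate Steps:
W = 3 (W = -4 + 1*(3 + 4) = -4 + 1*7 = -4 + 7 = 3)
O(h) = 0
L(M) = 5 + M (L(M) = (M + 5) + 0 = (5 + M) + 0 = 5 + M)
(-19*(-35))*L(W) = (-19*(-35))*(5 + 3) = 665*8 = 5320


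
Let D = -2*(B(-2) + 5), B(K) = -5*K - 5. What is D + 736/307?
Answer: -5404/307 ≈ -17.603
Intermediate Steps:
B(K) = -5 - 5*K
D = -20 (D = -2*((-5 - 5*(-2)) + 5) = -2*((-5 + 10) + 5) = -2*(5 + 5) = -2*10 = -20)
D + 736/307 = -20 + 736/307 = -5404/307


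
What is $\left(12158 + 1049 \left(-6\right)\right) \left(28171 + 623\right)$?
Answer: $168848016$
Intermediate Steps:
$\left(12158 + 1049 \left(-6\right)\right) \left(28171 + 623\right) = \left(12158 - 6294\right) 28794 = 5864 \cdot 28794 = 168848016$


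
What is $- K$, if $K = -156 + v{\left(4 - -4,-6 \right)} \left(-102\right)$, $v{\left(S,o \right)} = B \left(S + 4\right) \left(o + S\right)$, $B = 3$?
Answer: $7500$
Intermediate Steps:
$v{\left(S,o \right)} = 3 \left(4 + S\right) \left(S + o\right)$ ($v{\left(S,o \right)} = 3 \left(S + 4\right) \left(o + S\right) = 3 \left(4 + S\right) \left(S + o\right)$)
$K = -7500$ ($K = -156 + \left(3 \left(4 - -4\right)^{2} + 12 \left(4 - -4\right) + 12 \left(-6\right) + 3 \left(4 - -4\right) \left(-6\right)\right) \left(-102\right) = -156 + \left(3 \left(4 + 4\right)^{2} + 12 \left(4 + 4\right) - 72 + 3 \left(4 + 4\right) \left(-6\right)\right) \left(-102\right) = -156 + \left(3 \cdot 8^{2} + 12 \cdot 8 - 72 + 3 \cdot 8 \left(-6\right)\right) \left(-102\right) = -156 + \left(3 \cdot 64 + 96 - 72 - 144\right) \left(-102\right) = -156 + \left(192 + 96 - 72 - 144\right) \left(-102\right) = -156 + 72 \left(-102\right) = -156 - 7344 = -7500$)
$- K = \left(-1\right) \left(-7500\right) = 7500$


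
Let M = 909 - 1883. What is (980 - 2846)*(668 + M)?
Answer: 570996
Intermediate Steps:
M = -974
(980 - 2846)*(668 + M) = (980 - 2846)*(668 - 974) = -1866*(-306) = 570996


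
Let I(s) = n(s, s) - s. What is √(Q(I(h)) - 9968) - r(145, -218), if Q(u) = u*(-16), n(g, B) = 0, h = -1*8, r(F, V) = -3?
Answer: 3 + 4*I*√631 ≈ 3.0 + 100.48*I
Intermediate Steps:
h = -8
I(s) = -s (I(s) = 0 - s = -s)
Q(u) = -16*u
√(Q(I(h)) - 9968) - r(145, -218) = √(-(-16)*(-8) - 9968) - 1*(-3) = √(-16*8 - 9968) + 3 = √(-128 - 9968) + 3 = √(-10096) + 3 = 4*I*√631 + 3 = 3 + 4*I*√631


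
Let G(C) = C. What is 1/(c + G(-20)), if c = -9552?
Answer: -1/9572 ≈ -0.00010447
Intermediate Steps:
1/(c + G(-20)) = 1/(-9552 - 20) = 1/(-9572) = -1/9572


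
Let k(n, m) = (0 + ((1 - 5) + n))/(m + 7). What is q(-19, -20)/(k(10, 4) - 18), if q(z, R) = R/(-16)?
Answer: -55/768 ≈ -0.071615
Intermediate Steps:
k(n, m) = (-4 + n)/(7 + m) (k(n, m) = (0 + (-4 + n))/(7 + m) = (-4 + n)/(7 + m))
q(z, R) = -R/16 (q(z, R) = R*(-1/16) = -R/16)
q(-19, -20)/(k(10, 4) - 18) = (-1/16*(-20))/((-4 + 10)/(7 + 4) - 18) = (5/4)/(6/11 - 18) = (5/4)/(-192/11) = -11/192*5/4 = -55/768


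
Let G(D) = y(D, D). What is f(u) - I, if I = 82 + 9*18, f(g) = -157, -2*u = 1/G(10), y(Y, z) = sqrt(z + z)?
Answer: -401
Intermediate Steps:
y(Y, z) = sqrt(2)*sqrt(z) (y(Y, z) = sqrt(2*z) = sqrt(2)*sqrt(z))
G(D) = sqrt(2)*sqrt(D)
u = -sqrt(5)/20 (u = -sqrt(5)/10/2 = -sqrt(5)/20 ≈ -0.11180)
I = 244 (I = 82 + 162 = 244)
f(u) - I = -157 - 1*244 = -157 - 244 = -401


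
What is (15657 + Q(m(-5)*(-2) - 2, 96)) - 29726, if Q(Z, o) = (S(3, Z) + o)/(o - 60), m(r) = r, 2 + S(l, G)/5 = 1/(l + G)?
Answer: -1856791/132 ≈ -14067.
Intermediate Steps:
S(l, G) = -10 + 5/(G + l) (S(l, G) = -10 + 5/(l + G) = -10 + 5/(G + l))
Q(Z, o) = (o + 5*(-5 - 2*Z)/(3 + Z))/(-60 + o) (Q(Z, o) = (5*(1 - 2*Z - 2*3)/(Z + 3) + o)/(o - 60) = (5*(1 - 2*Z - 6)/(3 + Z) + o)/(-60 + o) = (5*(-5 - 2*Z)/(3 + Z) + o)/(-60 + o) = (o + 5*(-5 - 2*Z)/(3 + Z))/(-60 + o))
(15657 + Q(m(-5)*(-2) - 2, 96)) - 29726 = (15657 + (-25 - 10*(-5*(-2) - 2) + 96*(3 + (-5*(-2) - 2)))/((-60 + 96)*(3 + (-5*(-2) - 2)))) - 29726 = (15657 + (-25 - 10*(10 - 2) + 96*(3 + (10 - 2)))/(36*(3 + (10 - 2)))) - 29726 = (15657 + (-25 - 10*8 + 96*(3 + 8))/(36*(3 + 8))) - 29726 = (15657 + (1/36)*(-25 - 80 + 96*11)/11) - 29726 = (15657 + (1/36)*(1/11)*(-25 - 80 + 1056)) - 29726 = (15657 + (1/36)*(1/11)*951) - 29726 = (15657 + 317/132) - 29726 = 2067041/132 - 29726 = -1856791/132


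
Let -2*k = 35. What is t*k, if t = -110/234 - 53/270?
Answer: 16373/1404 ≈ 11.662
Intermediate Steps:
k = -35/2 (k = -1/2*35 = -35/2 ≈ -17.500)
t = -2339/3510 (t = -110*1/234 - 53*1/270 = -55/117 - 53/270 = -2339/3510 ≈ -0.66638)
t*k = -2339/3510*(-35/2) = 16373/1404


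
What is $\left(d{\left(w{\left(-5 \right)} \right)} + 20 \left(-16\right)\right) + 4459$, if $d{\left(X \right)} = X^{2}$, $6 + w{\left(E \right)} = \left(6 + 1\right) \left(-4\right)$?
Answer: $5295$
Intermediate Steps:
$w{\left(E \right)} = -34$ ($w{\left(E \right)} = -6 + \left(6 + 1\right) \left(-4\right) = -6 + 7 \left(-4\right) = -6 - 28 = -34$)
$\left(d{\left(w{\left(-5 \right)} \right)} + 20 \left(-16\right)\right) + 4459 = \left(\left(-34\right)^{2} + 20 \left(-16\right)\right) + 4459 = \left(1156 - 320\right) + 4459 = 836 + 4459 = 5295$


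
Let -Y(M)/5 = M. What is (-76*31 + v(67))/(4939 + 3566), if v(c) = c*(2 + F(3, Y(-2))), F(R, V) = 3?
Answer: -2021/8505 ≈ -0.23762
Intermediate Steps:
Y(M) = -5*M
v(c) = 5*c (v(c) = c*(2 + 3) = c*5 = 5*c)
(-76*31 + v(67))/(4939 + 3566) = (-76*31 + 5*67)/(4939 + 3566) = (-2356 + 335)/8505 = -2021*1/8505 = -2021/8505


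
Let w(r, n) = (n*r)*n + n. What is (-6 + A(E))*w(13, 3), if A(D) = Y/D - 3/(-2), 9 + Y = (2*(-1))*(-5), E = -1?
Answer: -660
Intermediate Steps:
Y = 1 (Y = -9 + (2*(-1))*(-5) = -9 - 2*(-5) = -9 + 10 = 1)
w(r, n) = n + r*n² (w(r, n) = r*n² + n = n + r*n²)
A(D) = 3/2 + 1/D (A(D) = 1/D - 3/(-2) = 1/D - 3*(-½) = 1/D + 3/2 = 3/2 + 1/D)
(-6 + A(E))*w(13, 3) = (-6 + (3/2 + 1/(-1)))*(3*(1 + 3*13)) = (-6 + (3/2 - 1))*(3*(1 + 39)) = (-6 + ½)*(3*40) = -11/2*120 = -660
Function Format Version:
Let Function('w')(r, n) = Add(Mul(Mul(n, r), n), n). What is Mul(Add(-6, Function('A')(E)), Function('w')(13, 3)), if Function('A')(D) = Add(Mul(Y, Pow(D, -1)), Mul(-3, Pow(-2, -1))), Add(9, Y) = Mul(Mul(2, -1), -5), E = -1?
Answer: -660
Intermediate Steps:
Y = 1 (Y = Add(-9, Mul(Mul(2, -1), -5)) = Add(-9, Mul(-2, -5)) = Add(-9, 10) = 1)
Function('w')(r, n) = Add(n, Mul(r, Pow(n, 2))) (Function('w')(r, n) = Add(Mul(r, Pow(n, 2)), n) = Add(n, Mul(r, Pow(n, 2))))
Function('A')(D) = Add(Rational(3, 2), Pow(D, -1)) (Function('A')(D) = Add(Mul(1, Pow(D, -1)), Mul(-3, Pow(-2, -1))) = Add(Pow(D, -1), Mul(-3, Rational(-1, 2))) = Add(Pow(D, -1), Rational(3, 2)) = Add(Rational(3, 2), Pow(D, -1)))
Mul(Add(-6, Function('A')(E)), Function('w')(13, 3)) = Mul(Add(-6, Add(Rational(3, 2), Pow(-1, -1))), Mul(3, Add(1, Mul(3, 13)))) = Mul(Add(-6, Add(Rational(3, 2), -1)), Mul(3, Add(1, 39))) = Mul(Add(-6, Rational(1, 2)), Mul(3, 40)) = Mul(Rational(-11, 2), 120) = -660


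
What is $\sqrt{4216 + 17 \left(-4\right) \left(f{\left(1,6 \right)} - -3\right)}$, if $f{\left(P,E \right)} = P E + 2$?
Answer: $34 \sqrt{3} \approx 58.89$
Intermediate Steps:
$f{\left(P,E \right)} = 2 + E P$ ($f{\left(P,E \right)} = E P + 2 = 2 + E P$)
$\sqrt{4216 + 17 \left(-4\right) \left(f{\left(1,6 \right)} - -3\right)} = \sqrt{4216 + 17 \left(-4\right) \left(\left(2 + 6 \cdot 1\right) - -3\right)} = \sqrt{4216 - 68 \left(\left(2 + 6\right) + 3\right)} = \sqrt{4216 - 68 \left(8 + 3\right)} = \sqrt{4216 - 748} = \sqrt{3468} = 34 \sqrt{3}$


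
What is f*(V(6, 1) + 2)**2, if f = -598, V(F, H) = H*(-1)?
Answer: -598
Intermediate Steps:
V(F, H) = -H
f*(V(6, 1) + 2)**2 = -598*(-1*1 + 2)**2 = -598*(-1 + 2)**2 = -598*1**2 = -598*1 = -598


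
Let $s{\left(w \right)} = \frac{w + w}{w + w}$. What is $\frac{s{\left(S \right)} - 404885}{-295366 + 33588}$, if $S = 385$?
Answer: $\frac{202442}{130889} \approx 1.5467$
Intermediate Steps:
$s{\left(w \right)} = 1$ ($s{\left(w \right)} = \frac{2 w}{2 w} = 2 w \frac{1}{2 w} = 1$)
$\frac{s{\left(S \right)} - 404885}{-295366 + 33588} = \frac{1 - 404885}{-295366 + 33588} = - \frac{404884}{-261778} = \left(-404884\right) \left(- \frac{1}{261778}\right) = \frac{202442}{130889}$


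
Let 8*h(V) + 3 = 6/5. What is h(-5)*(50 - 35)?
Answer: -27/8 ≈ -3.3750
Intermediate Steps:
h(V) = -9/40 (h(V) = -3/8 + (6/5)/8 = -3/8 + (6*(⅕))/8 = -3/8 + (⅛)*(6/5) = -3/8 + 3/20 = -9/40)
h(-5)*(50 - 35) = -9*(50 - 35)/40 = -9/40*15 = -27/8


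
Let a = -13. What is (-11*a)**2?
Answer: 20449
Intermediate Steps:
(-11*a)**2 = (-11*(-13))**2 = 143**2 = 20449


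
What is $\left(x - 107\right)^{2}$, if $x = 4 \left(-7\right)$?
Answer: $18225$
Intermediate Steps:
$x = -28$
$\left(x - 107\right)^{2} = \left(-28 - 107\right)^{2} = \left(-135\right)^{2} = 18225$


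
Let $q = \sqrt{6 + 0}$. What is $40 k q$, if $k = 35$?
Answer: $1400 \sqrt{6} \approx 3429.3$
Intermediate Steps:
$q = \sqrt{6} \approx 2.4495$
$40 k q = 40 \cdot 35 \sqrt{6} = 1400 \sqrt{6}$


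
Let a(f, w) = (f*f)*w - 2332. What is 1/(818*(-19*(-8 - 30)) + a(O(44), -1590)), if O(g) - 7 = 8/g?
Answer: 121/61256754 ≈ 1.9753e-6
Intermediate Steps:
O(g) = 7 + 8/g
a(f, w) = -2332 + w*f² (a(f, w) = f²*w - 2332 = w*f² - 2332 = -2332 + w*f²)
1/(818*(-19*(-8 - 30)) + a(O(44), -1590)) = 1/(818*(-19*(-8 - 30)) + (-2332 - 1590*(7 + 8/44)²)) = 1/(818*(-19*(-38)) + (-2332 - 1590*(7 + 8*(1/44))²)) = 1/(818*722 + (-2332 - 1590*(7 + 2/11)²)) = 1/(590596 + (-2332 - 1590*(79/11)²)) = 1/(590596 + (-2332 - 1590*6241/121)) = 1/(590596 + (-2332 - 9923190/121)) = 1/(590596 - 10205362/121) = 1/(61256754/121) = 121/61256754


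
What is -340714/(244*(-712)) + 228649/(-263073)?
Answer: 24954960325/22851573072 ≈ 1.0920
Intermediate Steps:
-340714/(244*(-712)) + 228649/(-263073) = -340714/(-173728) + 228649*(-1/263073) = -340714*(-1/173728) - 228649/263073 = 170357/86864 - 228649/263073 = 24954960325/22851573072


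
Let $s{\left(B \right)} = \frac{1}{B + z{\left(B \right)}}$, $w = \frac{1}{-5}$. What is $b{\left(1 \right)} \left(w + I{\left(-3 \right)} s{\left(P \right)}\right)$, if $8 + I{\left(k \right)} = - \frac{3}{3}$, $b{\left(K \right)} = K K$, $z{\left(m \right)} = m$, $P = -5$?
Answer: $\frac{7}{10} \approx 0.7$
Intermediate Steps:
$b{\left(K \right)} = K^{2}$
$I{\left(k \right)} = -9$ ($I{\left(k \right)} = -8 - \frac{3}{3} = -8 - 1 = -9$)
$w = - \frac{1}{5} \approx -0.2$
$s{\left(B \right)} = \frac{1}{2 B}$ ($s{\left(B \right)} = \frac{1}{B + B} = \frac{1}{2 B}$)
$b{\left(1 \right)} \left(w + I{\left(-3 \right)} s{\left(P \right)}\right) = 1^{2} \left(- \frac{1}{5} - 9 \frac{1}{2 \left(-5\right)}\right) = 1 \left(- \frac{1}{5} - 9 \cdot \frac{1}{2} \left(- \frac{1}{5}\right)\right) = 1 \left(- \frac{1}{5} - - \frac{9}{10}\right) = 1 \left(- \frac{1}{5} + \frac{9}{10}\right) = 1 \cdot \frac{7}{10} = \frac{7}{10}$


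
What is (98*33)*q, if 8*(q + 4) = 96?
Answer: 25872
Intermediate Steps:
q = 8 (q = -4 + (⅛)*96 = -4 + 12 = 8)
(98*33)*q = (98*33)*8 = 3234*8 = 25872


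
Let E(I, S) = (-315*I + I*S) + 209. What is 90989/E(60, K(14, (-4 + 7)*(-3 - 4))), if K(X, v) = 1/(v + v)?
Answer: -636923/130847 ≈ -4.8677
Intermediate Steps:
K(X, v) = 1/(2*v)
E(I, S) = 209 - 315*I + I*S
90989/E(60, K(14, (-4 + 7)*(-3 - 4))) = 90989/(209 - 315*60 + 60*(1/(2*(((-4 + 7)*(-3 - 4)))))) = 90989/(209 - 18900 + 60*(1/(2*((3*(-7)))))) = 90989/(209 - 18900 + 60*((½)/(-21))) = 90989/(209 - 18900 + 60*((½)*(-1/21))) = 90989/(209 - 18900 + 60*(-1/42)) = 90989/(209 - 18900 - 10/7) = 90989/(-130847/7) = 90989*(-7/130847) = -636923/130847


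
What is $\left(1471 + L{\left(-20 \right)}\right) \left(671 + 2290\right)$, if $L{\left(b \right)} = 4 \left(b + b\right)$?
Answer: $3881871$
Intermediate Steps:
$L{\left(b \right)} = 8 b$ ($L{\left(b \right)} = 4 \cdot 2 b = 8 b$)
$\left(1471 + L{\left(-20 \right)}\right) \left(671 + 2290\right) = \left(1471 + 8 \left(-20\right)\right) \left(671 + 2290\right) = \left(1471 - 160\right) 2961 = 1311 \cdot 2961 = 3881871$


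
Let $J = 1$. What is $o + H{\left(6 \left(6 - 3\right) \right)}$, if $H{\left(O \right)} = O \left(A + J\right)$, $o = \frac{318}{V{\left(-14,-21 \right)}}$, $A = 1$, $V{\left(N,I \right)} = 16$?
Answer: $\frac{447}{8} \approx 55.875$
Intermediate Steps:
$o = \frac{159}{8}$ ($o = \frac{318}{16} = 318 \cdot \frac{1}{16} = \frac{159}{8} \approx 19.875$)
$H{\left(O \right)} = 2 O$ ($H{\left(O \right)} = O \left(1 + 1\right) = O 2 = 2 O$)
$o + H{\left(6 \left(6 - 3\right) \right)} = \frac{159}{8} + 2 \cdot 6 \left(6 - 3\right) = \frac{159}{8} + 2 \cdot 6 \cdot 3 = \frac{159}{8} + 2 \cdot 18 = \frac{159}{8} + 36 = \frac{447}{8}$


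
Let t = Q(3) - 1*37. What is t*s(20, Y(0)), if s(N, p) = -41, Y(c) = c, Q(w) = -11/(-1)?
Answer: 1066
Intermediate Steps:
Q(w) = 11 (Q(w) = -11*(-1) = 11)
t = -26 (t = 11 - 1*37 = 11 - 37 = -26)
t*s(20, Y(0)) = -26*(-41) = 1066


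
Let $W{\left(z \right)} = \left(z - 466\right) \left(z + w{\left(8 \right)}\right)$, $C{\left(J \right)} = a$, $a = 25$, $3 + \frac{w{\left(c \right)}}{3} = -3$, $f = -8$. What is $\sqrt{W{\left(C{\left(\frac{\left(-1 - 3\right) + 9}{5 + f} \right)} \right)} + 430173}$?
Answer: $3 \sqrt{47454} \approx 653.52$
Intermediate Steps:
$w{\left(c \right)} = -18$ ($w{\left(c \right)} = -9 + 3 \left(-3\right) = -9 - 9 = -18$)
$C{\left(J \right)} = 25$
$W{\left(z \right)} = \left(-466 + z\right) \left(-18 + z\right)$ ($W{\left(z \right)} = \left(z - 466\right) \left(z - 18\right) = \left(-466 + z\right) \left(-18 + z\right)$)
$\sqrt{W{\left(C{\left(\frac{\left(-1 - 3\right) + 9}{5 + f} \right)} \right)} + 430173} = \sqrt{\left(8388 + 25^{2} - 12100\right) + 430173} = \sqrt{\left(8388 + 625 - 12100\right) + 430173} = \sqrt{-3087 + 430173} = \sqrt{427086} = 3 \sqrt{47454}$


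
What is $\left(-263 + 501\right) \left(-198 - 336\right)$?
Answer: $-127092$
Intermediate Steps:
$\left(-263 + 501\right) \left(-198 - 336\right) = 238 \left(-534\right) = -127092$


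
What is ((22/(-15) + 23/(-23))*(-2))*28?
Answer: 2072/15 ≈ 138.13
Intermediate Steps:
((22/(-15) + 23/(-23))*(-2))*28 = ((22*(-1/15) + 23*(-1/23))*(-2))*28 = ((-22/15 - 1)*(-2))*28 = -37/15*(-2)*28 = (74/15)*28 = 2072/15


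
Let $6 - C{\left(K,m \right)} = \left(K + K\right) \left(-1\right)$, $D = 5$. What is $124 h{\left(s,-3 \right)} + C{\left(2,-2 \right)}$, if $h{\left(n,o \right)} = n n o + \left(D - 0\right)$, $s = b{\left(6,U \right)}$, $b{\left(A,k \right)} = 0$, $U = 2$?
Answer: $630$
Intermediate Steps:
$s = 0$
$C{\left(K,m \right)} = 6 + 2 K$ ($C{\left(K,m \right)} = 6 - \left(K + K\right) \left(-1\right) = 6 - 2 K \left(-1\right) = 6 - - 2 K = 6 + 2 K$)
$h{\left(n,o \right)} = 5 + o n^{2}$ ($h{\left(n,o \right)} = n n o + \left(5 - 0\right) = n^{2} o + \left(5 + 0\right) = o n^{2} + 5 = 5 + o n^{2}$)
$124 h{\left(s,-3 \right)} + C{\left(2,-2 \right)} = 124 \left(5 - 3 \cdot 0^{2}\right) + \left(6 + 2 \cdot 2\right) = 124 \left(5 - 0\right) + \left(6 + 4\right) = 124 \left(5 + 0\right) + 10 = 124 \cdot 5 + 10 = 620 + 10 = 630$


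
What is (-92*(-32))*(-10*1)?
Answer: -29440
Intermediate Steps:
(-92*(-32))*(-10*1) = 2944*(-10) = -29440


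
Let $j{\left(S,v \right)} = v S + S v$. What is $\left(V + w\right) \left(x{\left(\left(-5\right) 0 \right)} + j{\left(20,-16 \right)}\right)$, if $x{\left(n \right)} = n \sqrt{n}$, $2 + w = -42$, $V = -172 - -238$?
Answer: $-14080$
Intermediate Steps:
$V = 66$ ($V = -172 + 238 = 66$)
$j{\left(S,v \right)} = 2 S v$ ($j{\left(S,v \right)} = S v + S v = 2 S v$)
$w = -44$ ($w = -2 - 42 = -44$)
$x{\left(n \right)} = n^{\frac{3}{2}}$
$\left(V + w\right) \left(x{\left(\left(-5\right) 0 \right)} + j{\left(20,-16 \right)}\right) = \left(66 - 44\right) \left(\left(\left(-5\right) 0\right)^{\frac{3}{2}} + 2 \cdot 20 \left(-16\right)\right) = 22 \left(0^{\frac{3}{2}} - 640\right) = 22 \left(0 - 640\right) = 22 \left(-640\right) = -14080$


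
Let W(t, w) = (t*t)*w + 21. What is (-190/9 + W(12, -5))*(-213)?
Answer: 460151/3 ≈ 1.5338e+5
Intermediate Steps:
W(t, w) = 21 + w*t² (W(t, w) = t²*w + 21 = w*t² + 21 = 21 + w*t²)
(-190/9 + W(12, -5))*(-213) = (-190/9 + (21 - 5*12²))*(-213) = (-190/9 + (21 - 5*144))*(-213) = (-19*10/9 + (21 - 720))*(-213) = (-190/9 - 699)*(-213) = -6481/9*(-213) = 460151/3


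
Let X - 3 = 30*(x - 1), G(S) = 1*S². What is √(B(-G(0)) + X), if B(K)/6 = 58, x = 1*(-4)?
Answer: √201 ≈ 14.177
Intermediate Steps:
G(S) = S²
x = -4
X = -147 (X = 3 + 30*(-4 - 1) = 3 + 30*(-5) = 3 - 150 = -147)
B(K) = 348 (B(K) = 6*58 = 348)
√(B(-G(0)) + X) = √(348 - 147) = √201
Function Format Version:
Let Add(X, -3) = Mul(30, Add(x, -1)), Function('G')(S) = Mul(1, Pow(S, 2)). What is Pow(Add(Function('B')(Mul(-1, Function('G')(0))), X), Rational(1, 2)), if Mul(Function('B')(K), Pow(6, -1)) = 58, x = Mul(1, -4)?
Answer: Pow(201, Rational(1, 2)) ≈ 14.177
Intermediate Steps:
Function('G')(S) = Pow(S, 2)
x = -4
X = -147 (X = Add(3, Mul(30, Add(-4, -1))) = Add(3, Mul(30, -5)) = Add(3, -150) = -147)
Function('B')(K) = 348 (Function('B')(K) = Mul(6, 58) = 348)
Pow(Add(Function('B')(Mul(-1, Function('G')(0))), X), Rational(1, 2)) = Pow(Add(348, -147), Rational(1, 2)) = Pow(201, Rational(1, 2))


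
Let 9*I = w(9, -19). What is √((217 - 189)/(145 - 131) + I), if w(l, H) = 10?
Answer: 2*√7/3 ≈ 1.7638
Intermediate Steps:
I = 10/9 (I = (⅑)*10 = 10/9 ≈ 1.1111)
√((217 - 189)/(145 - 131) + I) = √((217 - 189)/(145 - 131) + 10/9) = √(28/14 + 10/9) = √(28*(1/14) + 10/9) = √(2 + 10/9) = √(28/9) = 2*√7/3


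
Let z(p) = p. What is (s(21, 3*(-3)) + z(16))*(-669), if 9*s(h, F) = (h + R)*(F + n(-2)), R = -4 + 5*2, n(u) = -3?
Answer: 13380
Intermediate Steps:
R = 6 (R = -4 + 10 = 6)
s(h, F) = (-3 + F)*(6 + h)/9 (s(h, F) = ((h + 6)*(F - 3))/9 = ((6 + h)*(-3 + F))/9 = ((-3 + F)*(6 + h))/9 = (-3 + F)*(6 + h)/9)
(s(21, 3*(-3)) + z(16))*(-669) = ((-2 - 1/3*21 + 2*(3*(-3))/3 + (1/9)*(3*(-3))*21) + 16)*(-669) = ((-2 - 7 + (2/3)*(-9) + (1/9)*(-9)*21) + 16)*(-669) = ((-2 - 7 - 6 - 21) + 16)*(-669) = (-36 + 16)*(-669) = -20*(-669) = 13380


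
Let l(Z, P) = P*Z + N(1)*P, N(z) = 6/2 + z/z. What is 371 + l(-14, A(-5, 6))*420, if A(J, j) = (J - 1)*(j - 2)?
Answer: 101171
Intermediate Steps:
N(z) = 4 (N(z) = 6*(½) + 1 = 3 + 1 = 4)
A(J, j) = (-1 + J)*(-2 + j)
l(Z, P) = 4*P + P*Z (l(Z, P) = P*Z + 4*P = 4*P + P*Z)
371 + l(-14, A(-5, 6))*420 = 371 + ((2 - 1*6 - 2*(-5) - 5*6)*(4 - 14))*420 = 371 + ((2 - 6 + 10 - 30)*(-10))*420 = 371 - 24*(-10)*420 = 371 + 240*420 = 371 + 100800 = 101171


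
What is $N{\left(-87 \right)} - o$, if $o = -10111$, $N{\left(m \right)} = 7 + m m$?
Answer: $17687$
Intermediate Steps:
$N{\left(m \right)} = 7 + m^{2}$
$N{\left(-87 \right)} - o = \left(7 + \left(-87\right)^{2}\right) - -10111 = \left(7 + 7569\right) + 10111 = 7576 + 10111 = 17687$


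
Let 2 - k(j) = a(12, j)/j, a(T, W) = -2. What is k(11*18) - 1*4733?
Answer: -468368/99 ≈ -4731.0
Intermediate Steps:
k(j) = 2 + 2/j (k(j) = 2 - (-2)/j = 2 + 2/j)
k(11*18) - 1*4733 = (2 + 2/((11*18))) - 1*4733 = (2 + 2/198) - 4733 = (2 + 2*(1/198)) - 4733 = (2 + 1/99) - 4733 = 199/99 - 4733 = -468368/99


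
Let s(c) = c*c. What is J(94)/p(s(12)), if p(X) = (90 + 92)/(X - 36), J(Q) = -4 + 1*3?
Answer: -54/91 ≈ -0.59341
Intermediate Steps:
s(c) = c²
J(Q) = -1 (J(Q) = -4 + 3 = -1)
p(X) = 182/(-36 + X)
J(94)/p(s(12)) = -1/(182/(-36 + 12²)) = -1/(182/(-36 + 144)) = -1/(182/108) = -1/(182*(1/108)) = -1/91/54 = -1*54/91 = -54/91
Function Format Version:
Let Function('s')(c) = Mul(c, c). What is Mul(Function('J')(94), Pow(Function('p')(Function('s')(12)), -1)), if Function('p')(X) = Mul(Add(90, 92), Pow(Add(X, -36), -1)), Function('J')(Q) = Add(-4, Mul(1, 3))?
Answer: Rational(-54, 91) ≈ -0.59341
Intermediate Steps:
Function('s')(c) = Pow(c, 2)
Function('J')(Q) = -1 (Function('J')(Q) = Add(-4, 3) = -1)
Function('p')(X) = Mul(182, Pow(Add(-36, X), -1))
Mul(Function('J')(94), Pow(Function('p')(Function('s')(12)), -1)) = Mul(-1, Pow(Mul(182, Pow(Add(-36, Pow(12, 2)), -1)), -1)) = Mul(-1, Pow(Mul(182, Pow(Add(-36, 144), -1)), -1)) = Mul(-1, Pow(Mul(182, Pow(108, -1)), -1)) = Mul(-1, Pow(Mul(182, Rational(1, 108)), -1)) = Mul(-1, Pow(Rational(91, 54), -1)) = Mul(-1, Rational(54, 91)) = Rational(-54, 91)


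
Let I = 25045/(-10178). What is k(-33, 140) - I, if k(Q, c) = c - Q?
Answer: 1785839/10178 ≈ 175.46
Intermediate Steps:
I = -25045/10178 (I = 25045*(-1/10178) = -25045/10178 ≈ -2.4607)
k(-33, 140) - I = (140 - 1*(-33)) - 1*(-25045/10178) = (140 + 33) + 25045/10178 = 173 + 25045/10178 = 1785839/10178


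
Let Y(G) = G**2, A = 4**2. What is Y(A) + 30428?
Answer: 30684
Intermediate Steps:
A = 16
Y(A) + 30428 = 16**2 + 30428 = 256 + 30428 = 30684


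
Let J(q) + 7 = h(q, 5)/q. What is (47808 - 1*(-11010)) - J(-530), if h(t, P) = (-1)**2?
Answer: 31177251/530 ≈ 58825.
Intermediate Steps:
h(t, P) = 1
J(q) = -7 + 1/q
(47808 - 1*(-11010)) - J(-530) = (47808 - 1*(-11010)) - (-7 + 1/(-530)) = (47808 + 11010) - (-7 - 1/530) = 58818 - 1*(-3711/530) = 58818 + 3711/530 = 31177251/530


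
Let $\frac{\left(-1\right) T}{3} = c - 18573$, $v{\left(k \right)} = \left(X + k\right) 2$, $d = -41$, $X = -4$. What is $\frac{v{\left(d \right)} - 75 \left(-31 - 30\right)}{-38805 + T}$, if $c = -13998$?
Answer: $\frac{1495}{19636} \approx 0.076136$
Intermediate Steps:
$v{\left(k \right)} = -8 + 2 k$ ($v{\left(k \right)} = \left(-4 + k\right) 2 = -8 + 2 k$)
$T = 97713$ ($T = - 3 \left(-13998 - 18573\right) = \left(-3\right) \left(-32571\right) = 97713$)
$\frac{v{\left(d \right)} - 75 \left(-31 - 30\right)}{-38805 + T} = \frac{\left(-8 + 2 \left(-41\right)\right) - 75 \left(-31 - 30\right)}{-38805 + 97713} = \frac{\left(-8 - 82\right) - -4575}{58908} = \left(-90 + 4575\right) \frac{1}{58908} = 4485 \cdot \frac{1}{58908} = \frac{1495}{19636}$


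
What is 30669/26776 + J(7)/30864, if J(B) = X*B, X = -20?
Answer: 58926211/51650904 ≈ 1.1409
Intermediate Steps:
J(B) = -20*B
30669/26776 + J(7)/30864 = 30669/26776 - 20*7/30864 = 30669*(1/26776) - 140*1/30864 = 30669/26776 - 35/7716 = 58926211/51650904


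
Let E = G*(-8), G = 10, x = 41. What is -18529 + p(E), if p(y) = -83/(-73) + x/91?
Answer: -123077601/6643 ≈ -18527.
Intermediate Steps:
E = -80 (E = 10*(-8) = -80)
p(y) = 10546/6643 (p(y) = -83/(-73) + 41/91 = -83*(-1/73) + 41*(1/91) = 83/73 + 41/91 = 10546/6643)
-18529 + p(E) = -18529 + 10546/6643 = -123077601/6643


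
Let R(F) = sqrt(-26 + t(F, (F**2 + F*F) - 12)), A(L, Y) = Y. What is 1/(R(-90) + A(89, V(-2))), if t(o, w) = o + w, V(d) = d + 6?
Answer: -1/4014 + 7*sqrt(82)/8028 ≈ 0.0076467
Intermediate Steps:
V(d) = 6 + d
R(F) = sqrt(-38 + F + 2*F**2) (R(F) = sqrt(-26 + (F + ((F**2 + F*F) - 12))) = sqrt(-26 + (F + ((F**2 + F**2) - 12))) = sqrt(-26 + (F + (2*F**2 - 12))) = sqrt(-26 + (F + (-12 + 2*F**2))) = sqrt(-26 + (-12 + F + 2*F**2)) = sqrt(-38 + F + 2*F**2))
1/(R(-90) + A(89, V(-2))) = 1/(sqrt(-38 - 90 + 2*(-90)**2) + (6 - 2)) = 1/(sqrt(-38 - 90 + 2*8100) + 4) = 1/(sqrt(-38 - 90 + 16200) + 4) = 1/(sqrt(16072) + 4) = 1/(14*sqrt(82) + 4) = 1/(4 + 14*sqrt(82))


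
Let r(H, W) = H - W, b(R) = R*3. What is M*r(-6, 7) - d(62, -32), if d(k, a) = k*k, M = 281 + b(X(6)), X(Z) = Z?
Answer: -7731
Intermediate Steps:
b(R) = 3*R
M = 299 (M = 281 + 3*6 = 281 + 18 = 299)
d(k, a) = k²
M*r(-6, 7) - d(62, -32) = 299*(-6 - 1*7) - 1*62² = 299*(-6 - 7) - 1*3844 = 299*(-13) - 3844 = -3887 - 3844 = -7731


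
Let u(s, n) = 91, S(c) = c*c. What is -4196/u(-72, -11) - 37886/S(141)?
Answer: -86868302/1809171 ≈ -48.016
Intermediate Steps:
S(c) = c²
-4196/u(-72, -11) - 37886/S(141) = -4196/91 - 37886/(141²) = -4196*1/91 - 37886/19881 = -4196/91 - 37886*1/19881 = -4196/91 - 37886/19881 = -86868302/1809171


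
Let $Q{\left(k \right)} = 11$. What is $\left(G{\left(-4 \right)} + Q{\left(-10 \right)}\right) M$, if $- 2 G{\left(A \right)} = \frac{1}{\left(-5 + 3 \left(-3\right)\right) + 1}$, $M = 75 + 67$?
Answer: $\frac{20377}{13} \approx 1567.5$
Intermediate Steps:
$M = 142$
$G{\left(A \right)} = \frac{1}{26}$ ($G{\left(A \right)} = - \frac{1}{2 \left(\left(-5 + 3 \left(-3\right)\right) + 1\right)} = - \frac{1}{2 \left(\left(-5 - 9\right) + 1\right)} = - \frac{1}{2 \left(-14 + 1\right)} = - \frac{1}{2 \left(-13\right)} = \left(- \frac{1}{2}\right) \left(- \frac{1}{13}\right) = \frac{1}{26}$)
$\left(G{\left(-4 \right)} + Q{\left(-10 \right)}\right) M = \left(\frac{1}{26} + 11\right) 142 = \frac{287}{26} \cdot 142 = \frac{20377}{13}$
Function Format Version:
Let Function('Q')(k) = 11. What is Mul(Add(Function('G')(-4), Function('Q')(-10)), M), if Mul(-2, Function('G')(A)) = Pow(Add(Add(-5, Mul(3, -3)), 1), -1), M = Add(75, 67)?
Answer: Rational(20377, 13) ≈ 1567.5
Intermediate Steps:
M = 142
Function('G')(A) = Rational(1, 26) (Function('G')(A) = Mul(Rational(-1, 2), Pow(Add(Add(-5, Mul(3, -3)), 1), -1)) = Mul(Rational(-1, 2), Pow(Add(Add(-5, -9), 1), -1)) = Mul(Rational(-1, 2), Pow(Add(-14, 1), -1)) = Mul(Rational(-1, 2), Pow(-13, -1)) = Mul(Rational(-1, 2), Rational(-1, 13)) = Rational(1, 26))
Mul(Add(Function('G')(-4), Function('Q')(-10)), M) = Mul(Add(Rational(1, 26), 11), 142) = Mul(Rational(287, 26), 142) = Rational(20377, 13)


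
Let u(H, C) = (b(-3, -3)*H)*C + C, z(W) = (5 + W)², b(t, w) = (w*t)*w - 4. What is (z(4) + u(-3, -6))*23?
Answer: -11109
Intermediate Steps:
b(t, w) = -4 + t*w² (b(t, w) = (t*w)*w - 4 = t*w² - 4 = -4 + t*w²)
u(H, C) = C - 31*C*H (u(H, C) = ((-4 - 3*(-3)²)*H)*C + C = ((-4 - 3*9)*H)*C + C = ((-4 - 27)*H)*C + C = (-31*H)*C + C = -31*C*H + C = C - 31*C*H)
(z(4) + u(-3, -6))*23 = ((5 + 4)² - 6*(1 - 31*(-3)))*23 = (9² - 6*(1 + 93))*23 = (81 - 6*94)*23 = (81 - 564)*23 = -483*23 = -11109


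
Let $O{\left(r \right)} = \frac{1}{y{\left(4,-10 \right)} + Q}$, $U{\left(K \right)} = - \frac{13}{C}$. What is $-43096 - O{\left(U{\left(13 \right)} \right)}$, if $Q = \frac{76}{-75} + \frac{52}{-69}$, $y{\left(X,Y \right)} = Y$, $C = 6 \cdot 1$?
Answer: $- \frac{291586961}{6766} \approx -43096.0$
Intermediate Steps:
$C = 6$
$U{\left(K \right)} = - \frac{13}{6}$
$Q = - \frac{1016}{575}$ ($Q = 76 \left(- \frac{1}{75}\right) + 52 \left(- \frac{1}{69}\right) = - \frac{76}{75} - \frac{52}{69} = - \frac{1016}{575} \approx -1.767$)
$O{\left(r \right)} = - \frac{575}{6766}$ ($O{\left(r \right)} = \frac{1}{-10 - \frac{1016}{575}} = \frac{1}{- \frac{6766}{575}} = - \frac{575}{6766}$)
$-43096 - O{\left(U{\left(13 \right)} \right)} = -43096 - - \frac{575}{6766} = -43096 + \frac{575}{6766} = - \frac{291586961}{6766}$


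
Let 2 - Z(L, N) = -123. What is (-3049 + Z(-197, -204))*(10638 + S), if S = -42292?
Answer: 92556296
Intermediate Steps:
Z(L, N) = 125 (Z(L, N) = 2 - 1*(-123) = 2 + 123 = 125)
(-3049 + Z(-197, -204))*(10638 + S) = (-3049 + 125)*(10638 - 42292) = -2924*(-31654) = 92556296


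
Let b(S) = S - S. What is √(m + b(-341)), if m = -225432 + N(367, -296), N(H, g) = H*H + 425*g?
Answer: I*√216543 ≈ 465.34*I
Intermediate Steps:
N(H, g) = H² + 425*g
b(S) = 0
m = -216543 (m = -225432 + (367² + 425*(-296)) = -225432 + (134689 - 125800) = -225432 + 8889 = -216543)
√(m + b(-341)) = √(-216543 + 0) = √(-216543) = I*√216543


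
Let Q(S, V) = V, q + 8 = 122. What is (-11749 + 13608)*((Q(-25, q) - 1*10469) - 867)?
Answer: -20861698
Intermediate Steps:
q = 114 (q = -8 + 122 = 114)
(-11749 + 13608)*((Q(-25, q) - 1*10469) - 867) = (-11749 + 13608)*((114 - 1*10469) - 867) = 1859*((114 - 10469) - 867) = 1859*(-10355 - 867) = 1859*(-11222) = -20861698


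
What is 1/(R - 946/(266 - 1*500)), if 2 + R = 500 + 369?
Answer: 117/101912 ≈ 0.0011480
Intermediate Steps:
R = 867 (R = -2 + (500 + 369) = -2 + 869 = 867)
1/(R - 946/(266 - 1*500)) = 1/(867 - 946/(266 - 1*500)) = 1/(867 - 946/(266 - 500)) = 1/(867 - 946/(-234)) = 1/(867 - 946*(-1/234)) = 1/(867 + 473/117) = 1/(101912/117) = 117/101912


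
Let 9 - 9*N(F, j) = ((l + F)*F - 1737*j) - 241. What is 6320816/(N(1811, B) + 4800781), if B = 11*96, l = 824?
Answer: 28443672/20134783 ≈ 1.4127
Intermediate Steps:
B = 1056
N(F, j) = 250/9 + 193*j - F*(824 + F)/9 (N(F, j) = 1 - (((824 + F)*F - 1737*j) - 241)/9 = 1 - ((F*(824 + F) - 1737*j) - 241)/9 = 1 - ((-1737*j + F*(824 + F)) - 241)/9 = 1 - (-241 - 1737*j + F*(824 + F))/9 = 1 + (241/9 + 193*j - F*(824 + F)/9) = 250/9 + 193*j - F*(824 + F)/9)
6320816/(N(1811, B) + 4800781) = 6320816/((250/9 + 193*1056 - 824/9*1811 - ⅑*1811²) + 4800781) = 6320816/((250/9 + 203808 - 1492264/9 - ⅑*3279721) + 4800781) = 6320816/((250/9 + 203808 - 1492264/9 - 3279721/9) + 4800781) = 6320816/(-2937463/9 + 4800781) = 6320816/(40269566/9) = 6320816*(9/40269566) = 28443672/20134783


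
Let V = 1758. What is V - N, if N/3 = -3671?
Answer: 12771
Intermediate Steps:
N = -11013 (N = 3*(-3671) = -11013)
V - N = 1758 - 1*(-11013) = 1758 + 11013 = 12771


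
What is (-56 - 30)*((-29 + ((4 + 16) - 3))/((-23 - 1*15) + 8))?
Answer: -172/5 ≈ -34.400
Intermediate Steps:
(-56 - 30)*((-29 + ((4 + 16) - 3))/((-23 - 1*15) + 8)) = -86*(-29 + (20 - 3))/((-23 - 15) + 8) = -86*(-29 + 17)/(-38 + 8) = -(-1032)/(-30) = -(-1032)*(-1)/30 = -86*⅖ = -172/5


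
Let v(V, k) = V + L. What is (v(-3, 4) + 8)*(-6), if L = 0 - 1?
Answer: -24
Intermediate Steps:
L = -1
v(V, k) = -1 + V (v(V, k) = V - 1 = -1 + V)
(v(-3, 4) + 8)*(-6) = ((-1 - 3) + 8)*(-6) = (-4 + 8)*(-6) = 4*(-6) = -24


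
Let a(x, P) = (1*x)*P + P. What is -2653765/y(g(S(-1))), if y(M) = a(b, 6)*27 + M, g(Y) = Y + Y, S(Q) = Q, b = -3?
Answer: 2653765/326 ≈ 8140.4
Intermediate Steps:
g(Y) = 2*Y
a(x, P) = P + P*x (a(x, P) = x*P + P = P*x + P = P + P*x)
y(M) = -324 + M (y(M) = (6*(1 - 3))*27 + M = (6*(-2))*27 + M = -12*27 + M = -324 + M)
-2653765/y(g(S(-1))) = -2653765/(-324 + 2*(-1)) = -2653765/(-324 - 2) = -2653765/(-326) = -2653765*(-1/326) = 2653765/326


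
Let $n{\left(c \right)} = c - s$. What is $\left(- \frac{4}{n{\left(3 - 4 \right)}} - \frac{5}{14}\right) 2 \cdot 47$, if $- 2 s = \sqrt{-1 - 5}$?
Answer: $\frac{4089}{35} + \frac{376 i \sqrt{6}}{5} \approx 116.83 + 184.2 i$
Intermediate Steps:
$s = - \frac{i \sqrt{6}}{2}$ ($s = - \frac{\sqrt{-1 - 5}}{2} = - \frac{\sqrt{-6}}{2} = - \frac{i \sqrt{6}}{2} \approx - 1.2247 i$)
$n{\left(c \right)} = c + \frac{i \sqrt{6}}{2}$ ($n{\left(c \right)} = c - - \frac{i \sqrt{6}}{2} = c + \frac{i \sqrt{6}}{2}$)
$\left(- \frac{4}{n{\left(3 - 4 \right)}} - \frac{5}{14}\right) 2 \cdot 47 = \left(- \frac{4}{\left(3 - 4\right) + \frac{i \sqrt{6}}{2}} - \frac{5}{14}\right) 2 \cdot 47 = \left(- \frac{4}{-1 + \frac{i \sqrt{6}}{2}} - \frac{5}{14}\right) 2 \cdot 47 = \left(- \frac{5}{14} - \frac{4}{-1 + \frac{i \sqrt{6}}{2}}\right) 2 \cdot 47 = \left(- \frac{5}{7} - \frac{8}{-1 + \frac{i \sqrt{6}}{2}}\right) 47 = - \frac{235}{7} - \frac{376}{-1 + \frac{i \sqrt{6}}{2}}$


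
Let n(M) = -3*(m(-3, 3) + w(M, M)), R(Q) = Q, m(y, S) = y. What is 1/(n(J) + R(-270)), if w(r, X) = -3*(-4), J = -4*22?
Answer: -1/297 ≈ -0.0033670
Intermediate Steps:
J = -88
w(r, X) = 12
n(M) = -27 (n(M) = -3*(-3 + 12) = -3*9 = -27)
1/(n(J) + R(-270)) = 1/(-27 - 270) = 1/(-297) = -1/297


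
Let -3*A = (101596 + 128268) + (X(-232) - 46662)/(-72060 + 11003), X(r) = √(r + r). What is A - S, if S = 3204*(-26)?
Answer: 1224024074/183171 + 4*I*√29/183171 ≈ 6682.4 + 0.0001176*I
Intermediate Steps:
X(r) = √2*√r (X(r) = √(2*r) = √2*√r)
S = -83304
A = -14034852910/183171 + 4*I*√29/183171 (A = -((101596 + 128268) + (√2*√(-232) - 46662)/(-72060 + 11003))/3 = -(229864 + (√2*(2*I*√58) - 46662)/(-61057))/3 = -(229864 + (4*I*√29 - 46662)*(-1/61057))/3 = -(229864 + (-46662 + 4*I*√29)*(-1/61057))/3 = -(229864 + (46662/61057 - 4*I*√29/61057))/3 = -(14034852910/61057 - 4*I*√29/61057)/3 = -14034852910/183171 + 4*I*√29/183171 ≈ -76622.0 + 0.0001176*I)
A - S = (-14034852910/183171 + 4*I*√29/183171) - 1*(-83304) = (-14034852910/183171 + 4*I*√29/183171) + 83304 = 1224024074/183171 + 4*I*√29/183171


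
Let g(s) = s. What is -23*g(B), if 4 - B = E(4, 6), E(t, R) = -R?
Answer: -230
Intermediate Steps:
B = 10 (B = 4 - (-1)*6 = 4 - 1*(-6) = 4 + 6 = 10)
-23*g(B) = -23*10 = -230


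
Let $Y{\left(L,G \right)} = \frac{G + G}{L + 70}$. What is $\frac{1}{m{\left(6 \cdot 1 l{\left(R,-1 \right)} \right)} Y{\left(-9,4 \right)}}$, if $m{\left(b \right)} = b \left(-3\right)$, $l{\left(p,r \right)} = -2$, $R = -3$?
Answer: $\frac{61}{288} \approx 0.21181$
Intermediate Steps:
$Y{\left(L,G \right)} = \frac{2 G}{70 + L}$
$m{\left(b \right)} = - 3 b$
$\frac{1}{m{\left(6 \cdot 1 l{\left(R,-1 \right)} \right)} Y{\left(-9,4 \right)}} = \frac{1}{- 3 \cdot 6 \cdot 1 \left(-2\right) 2 \cdot 4 \frac{1}{70 - 9}} = \frac{1}{- 3 \cdot 6 \left(-2\right) 2 \cdot 4 \cdot \frac{1}{61}} = \frac{1}{\left(-3\right) \left(-12\right) 2 \cdot 4 \cdot \frac{1}{61}} = \frac{1}{36 \cdot \frac{8}{61}} = \frac{1}{\frac{288}{61}} = \frac{61}{288}$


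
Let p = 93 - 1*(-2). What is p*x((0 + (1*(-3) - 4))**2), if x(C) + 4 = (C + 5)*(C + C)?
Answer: 502360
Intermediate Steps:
x(C) = -4 + 2*C*(5 + C) (x(C) = -4 + (C + 5)*(C + C) = -4 + (5 + C)*(2*C) = -4 + 2*C*(5 + C))
p = 95 (p = 93 + 2 = 95)
p*x((0 + (1*(-3) - 4))**2) = 95*(-4 + 2*((0 + (1*(-3) - 4))**2)**2 + 10*(0 + (1*(-3) - 4))**2) = 95*(-4 + 2*((0 + (-3 - 4))**2)**2 + 10*(0 + (-3 - 4))**2) = 95*(-4 + 2*((0 - 7)**2)**2 + 10*(0 - 7)**2) = 95*(-4 + 2*((-7)**2)**2 + 10*(-7)**2) = 95*(-4 + 2*49**2 + 10*49) = 95*(-4 + 2*2401 + 490) = 95*(-4 + 4802 + 490) = 95*5288 = 502360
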